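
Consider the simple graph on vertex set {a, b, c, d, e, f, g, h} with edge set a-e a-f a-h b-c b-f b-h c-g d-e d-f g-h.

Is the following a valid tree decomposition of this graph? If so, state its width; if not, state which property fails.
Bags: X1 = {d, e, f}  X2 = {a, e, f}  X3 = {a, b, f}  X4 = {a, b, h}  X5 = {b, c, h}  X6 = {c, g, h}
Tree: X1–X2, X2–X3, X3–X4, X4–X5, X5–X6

Checking the three conditions: (i) the bags cover all of {a, b, c, d, e, f, g, h}; (ii) for each edge, some bag contains both endpoints; (iii) the bags containing any fixed vertex form a subtree. All hold, so the decomposition is valid with width 3 − 1 = 2.

Yes; width 2.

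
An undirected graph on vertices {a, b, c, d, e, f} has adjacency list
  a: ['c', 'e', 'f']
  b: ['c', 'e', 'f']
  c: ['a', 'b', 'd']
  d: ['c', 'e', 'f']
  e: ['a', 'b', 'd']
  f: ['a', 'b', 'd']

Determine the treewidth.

3

A width-3 tree decomposition is:
Bags: B1 = {a, b, c, d}  B2 = {a, b, d, f}  B3 = {a, b, d, e}
Tree: B1–B2, B2–B3
Every bag has size at most 4, so the width is 4 − 1 = 3 and tw(G) ≤ 3. For the lower bound: the 4 vertex sets {a,c}, {d,f}, {b}, {e} are disjoint, each induces a connected subgraph, and every pair is joined by at least one edge of G. Contracting each set to a single vertex therefore yields K_{4} as a minor, and since treewidth is minor-monotone, tw(G) ≥ tw(K_{4}) = 3. The upper and lower bounds meet at 3, so that is the treewidth.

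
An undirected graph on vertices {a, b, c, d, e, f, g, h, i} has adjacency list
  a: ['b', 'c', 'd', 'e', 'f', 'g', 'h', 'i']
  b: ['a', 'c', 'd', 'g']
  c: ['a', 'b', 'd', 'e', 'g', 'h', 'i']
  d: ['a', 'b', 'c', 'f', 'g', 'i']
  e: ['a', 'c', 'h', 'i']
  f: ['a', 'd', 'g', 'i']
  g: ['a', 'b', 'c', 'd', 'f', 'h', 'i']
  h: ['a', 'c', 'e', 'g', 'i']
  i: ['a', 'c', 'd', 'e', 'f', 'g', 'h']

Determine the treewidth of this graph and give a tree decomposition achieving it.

Treewidth 4.
Bags: B1 = {a, c, d, g, i}  B2 = {a, d, f, g, i}  B3 = {a, c, g, h, i}  B4 = {a, b, c, d, g}  B5 = {a, c, e, h, i}
Tree: B1–B2, B1–B3, B1–B4, B3–B5

Every bag has size at most 5, so the width is 5 − 1 = 4 and tw(G) ≤ 4. Conversely, {a, b, c, d, g} is a clique of size 5, and the vertices of any clique must share a bag in every tree decomposition; so some bag has ≥ 5 vertices and tw(G) ≥ 4. Hence tw(G) = 4 exactly.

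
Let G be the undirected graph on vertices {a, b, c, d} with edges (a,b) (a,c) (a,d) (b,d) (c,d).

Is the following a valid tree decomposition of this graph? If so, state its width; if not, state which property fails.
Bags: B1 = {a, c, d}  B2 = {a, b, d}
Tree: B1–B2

Checking the three conditions: (i) the bags cover all of {a, b, c, d}; (ii) for each edge, some bag contains both endpoints; (iii) the bags containing any fixed vertex form a subtree. All hold, so the decomposition is valid with width 3 − 1 = 2.

Yes; width 2.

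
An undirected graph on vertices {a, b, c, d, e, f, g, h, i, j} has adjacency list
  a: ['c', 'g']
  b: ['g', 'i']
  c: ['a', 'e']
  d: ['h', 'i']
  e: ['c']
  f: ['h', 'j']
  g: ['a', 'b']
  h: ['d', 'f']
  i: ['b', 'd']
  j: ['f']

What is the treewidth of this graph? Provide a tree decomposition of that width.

Each bag holds 2 vertices, so the decomposition has width 1, which upper-bounds the treewidth. Any graph with an edge has treewidth ≥ 1, and G has the edge j–f. Therefore the treewidth is 1.

Treewidth 1.
Bags: B1 = {f, j}  B2 = {f, h}  B3 = {d, h}  B4 = {d, i}  B5 = {b, i}  B6 = {b, g}  B7 = {a, g}  B8 = {a, c}  B9 = {c, e}
Tree: B1–B2, B2–B3, B3–B4, B4–B5, B5–B6, B6–B7, B7–B8, B8–B9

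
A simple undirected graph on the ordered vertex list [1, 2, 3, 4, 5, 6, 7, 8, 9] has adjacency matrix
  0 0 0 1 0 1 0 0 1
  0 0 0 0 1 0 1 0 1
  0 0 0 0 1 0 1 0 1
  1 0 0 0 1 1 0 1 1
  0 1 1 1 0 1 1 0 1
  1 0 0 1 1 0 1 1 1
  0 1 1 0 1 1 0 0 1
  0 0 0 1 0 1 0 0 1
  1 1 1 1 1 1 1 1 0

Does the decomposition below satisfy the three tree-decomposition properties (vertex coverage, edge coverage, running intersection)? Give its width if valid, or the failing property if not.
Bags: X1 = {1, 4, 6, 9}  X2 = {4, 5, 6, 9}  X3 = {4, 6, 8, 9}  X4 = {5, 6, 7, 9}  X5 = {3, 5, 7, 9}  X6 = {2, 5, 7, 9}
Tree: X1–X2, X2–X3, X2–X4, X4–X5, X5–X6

Yes; width 3.

Checking the three conditions: (i) the bags cover all of {1, 2, 3, 4, 5, 6, 7, 8, 9}; (ii) for each edge, some bag contains both endpoints; (iii) the bags containing any fixed vertex form a subtree. All hold, so the decomposition is valid with width 4 − 1 = 3.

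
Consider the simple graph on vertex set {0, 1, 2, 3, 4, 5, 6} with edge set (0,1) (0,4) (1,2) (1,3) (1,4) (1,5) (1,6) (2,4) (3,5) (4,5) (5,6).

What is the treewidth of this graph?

A width-2 tree decomposition is:
Bags: B1 = {1, 3, 5}  B2 = {1, 4, 5}  B3 = {1, 5, 6}  B4 = {0, 1, 4}  B5 = {1, 2, 4}
Tree: B1–B2, B2–B3, B2–B4, B2–B5
The largest bag has 3 vertices, giving width 2; this decomposition certifies tw(G) ≤ 2. On the other hand G contains the 3-clique {1, 3, 5}. A clique must lie in a single bag of any decomposition, so no decomposition can have width below 2. The upper and lower bounds meet at 2, so that is the treewidth.

2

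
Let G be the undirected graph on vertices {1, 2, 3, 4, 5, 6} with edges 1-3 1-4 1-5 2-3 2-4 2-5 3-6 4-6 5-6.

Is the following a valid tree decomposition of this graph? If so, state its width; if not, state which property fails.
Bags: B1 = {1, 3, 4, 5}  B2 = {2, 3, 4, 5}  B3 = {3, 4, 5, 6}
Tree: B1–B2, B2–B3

Yes; width 3.

Every vertex of G appears in some bag (union = {1, 2, 3, 4, 5, 6}); every edge is covered by a bag; and for each vertex v the set of bags containing v is connected in the bag tree. The decomposition is therefore valid. The largest bag has 4 vertices, so the width is 3.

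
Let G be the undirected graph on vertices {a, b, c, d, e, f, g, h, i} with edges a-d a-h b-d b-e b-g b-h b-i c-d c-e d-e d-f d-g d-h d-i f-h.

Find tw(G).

2

A width-2 tree decomposition is:
Bags: B1 = {b, d, h}  B2 = {b, d, e}  B3 = {d, f, h}  B4 = {a, d, h}  B5 = {c, d, e}  B6 = {b, d, g}  B7 = {b, d, i}
Tree: B1–B2, B1–B3, B1–B4, B2–B5, B1–B6, B1–B7
Each bag holds 3 vertices, so the decomposition has width 2, which upper-bounds the treewidth. On the other hand G contains the 3-clique {a, d, h}. A clique must lie in a single bag of any decomposition, so no decomposition can have width below 2. Combining the bounds, tw(G) = 2.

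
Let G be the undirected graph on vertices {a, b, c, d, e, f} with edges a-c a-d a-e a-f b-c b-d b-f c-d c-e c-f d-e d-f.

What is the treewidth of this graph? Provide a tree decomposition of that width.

Every bag has size at most 4, so the width is 4 − 1 = 3 and tw(G) ≤ 3. For the lower bound, the 4 vertices {a, c, d, e} are pairwise adjacent, and any tree decomposition puts a clique entirely inside one bag — forcing width ≥ 3. Combining the bounds, tw(G) = 3.

Treewidth 3.
One such decomposition:
Bags: B1 = {b, c, d, f}  B2 = {a, c, d, f}  B3 = {a, c, d, e}
Tree: B1–B2, B2–B3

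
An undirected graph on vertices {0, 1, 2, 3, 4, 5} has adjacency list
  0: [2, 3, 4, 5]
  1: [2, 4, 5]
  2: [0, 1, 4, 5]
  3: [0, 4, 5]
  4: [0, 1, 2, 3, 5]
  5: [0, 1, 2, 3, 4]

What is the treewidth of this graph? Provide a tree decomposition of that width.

Each bag holds 4 vertices, so the decomposition has width 3, which upper-bounds the treewidth. For the lower bound, the 4 vertices {0, 2, 4, 5} are pairwise adjacent, and any tree decomposition puts a clique entirely inside one bag — forcing width ≥ 3. The upper and lower bounds meet at 3, so that is the treewidth.

Treewidth 3.
One such decomposition:
Bags: B1 = {0, 3, 4, 5}  B2 = {0, 2, 4, 5}  B3 = {1, 2, 4, 5}
Tree: B1–B2, B2–B3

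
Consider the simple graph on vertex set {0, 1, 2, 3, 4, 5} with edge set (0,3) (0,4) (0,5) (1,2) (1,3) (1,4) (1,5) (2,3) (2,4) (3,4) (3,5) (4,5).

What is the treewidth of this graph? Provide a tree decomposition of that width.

Treewidth 3.
One such decomposition:
Bags: B1 = {0, 3, 4, 5}  B2 = {1, 3, 4, 5}  B3 = {1, 2, 3, 4}
Tree: B1–B2, B2–B3

The largest bag has 4 vertices, giving width 3; this decomposition certifies tw(G) ≤ 3. For the lower bound, the 4 vertices {0, 3, 4, 5} are pairwise adjacent, and any tree decomposition puts a clique entirely inside one bag — forcing width ≥ 3. Therefore the treewidth is 3.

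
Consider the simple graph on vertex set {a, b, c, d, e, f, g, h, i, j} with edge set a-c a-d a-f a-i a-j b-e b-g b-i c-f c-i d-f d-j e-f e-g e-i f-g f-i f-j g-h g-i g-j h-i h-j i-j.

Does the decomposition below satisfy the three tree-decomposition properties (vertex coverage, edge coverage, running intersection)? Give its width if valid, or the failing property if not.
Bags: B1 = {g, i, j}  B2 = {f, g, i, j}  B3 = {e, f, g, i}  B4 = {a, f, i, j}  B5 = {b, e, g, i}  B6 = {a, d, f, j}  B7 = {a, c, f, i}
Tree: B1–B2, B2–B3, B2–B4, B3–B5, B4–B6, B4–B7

A tree decomposition must satisfy three properties: every vertex lies in some bag; for every edge, both endpoints lie together in some bag; and for every vertex, the bags containing it form a connected subtree. Here vertex h appears in no bag, so the decomposition is invalid.

No — vertex h appears in no bag.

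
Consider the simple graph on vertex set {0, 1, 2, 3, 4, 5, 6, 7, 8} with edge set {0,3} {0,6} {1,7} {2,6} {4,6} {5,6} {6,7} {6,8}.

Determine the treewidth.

1

A width-1 tree decomposition is:
Bags: B1 = {1, 7}  B2 = {6, 7}  B3 = {6, 8}  B4 = {4, 6}  B5 = {2, 6}  B6 = {5, 6}  B7 = {0, 6}  B8 = {0, 3}
Tree: B1–B2, B2–B3, B2–B4, B2–B5, B5–B6, B3–B7, B7–B8
The largest bag has 2 vertices, giving width 1; this decomposition certifies tw(G) ≤ 1. Any graph with an edge has treewidth ≥ 1, and G has the edge 1–7. The upper and lower bounds meet at 1, so that is the treewidth.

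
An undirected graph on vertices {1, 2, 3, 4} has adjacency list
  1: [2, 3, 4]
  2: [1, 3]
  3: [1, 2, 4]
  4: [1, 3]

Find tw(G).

2

A width-2 tree decomposition is:
Bags: B1 = {1, 2, 3}  B2 = {1, 3, 4}
Tree: B1–B2
Every bag has size at most 3, so the width is 3 − 1 = 2 and tw(G) ≤ 2. For the lower bound, the 3 vertices {1, 2, 3} are pairwise adjacent, and any tree decomposition puts a clique entirely inside one bag — forcing width ≥ 2. The upper and lower bounds meet at 2, so that is the treewidth.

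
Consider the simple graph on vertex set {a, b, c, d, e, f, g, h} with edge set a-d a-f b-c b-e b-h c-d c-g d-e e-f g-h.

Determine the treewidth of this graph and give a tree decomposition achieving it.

Every bag has size at most 3, so the width is 3 − 1 = 2 and tw(G) ≤ 2. The edges h–g–c–b–h form a cycle, so G is not a tree and its treewidth is at least 2. Therefore the treewidth is 2.

Treewidth 2.
One optimal decomposition is:
Bags: B1 = {b, g, h}  B2 = {b, c, g}  B3 = {b, c, e}  B4 = {c, d, e}  B5 = {d, e, f}  B6 = {a, d, f}
Tree: B1–B2, B2–B3, B3–B4, B4–B5, B5–B6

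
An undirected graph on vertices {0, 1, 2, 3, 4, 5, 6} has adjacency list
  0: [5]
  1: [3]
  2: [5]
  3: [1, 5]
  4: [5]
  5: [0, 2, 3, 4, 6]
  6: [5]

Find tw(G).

1

A width-1 tree decomposition is:
Bags: B1 = {3, 5}  B2 = {5, 6}  B3 = {0, 5}  B4 = {2, 5}  B5 = {1, 3}  B6 = {4, 5}
Tree: B1–B2, B1–B3, B2–B4, B1–B5, B4–B6
The largest bag has 2 vertices, giving width 1; this decomposition certifies tw(G) ≤ 1. G has an edge, so its treewidth is at least 1. Combining the bounds, tw(G) = 1.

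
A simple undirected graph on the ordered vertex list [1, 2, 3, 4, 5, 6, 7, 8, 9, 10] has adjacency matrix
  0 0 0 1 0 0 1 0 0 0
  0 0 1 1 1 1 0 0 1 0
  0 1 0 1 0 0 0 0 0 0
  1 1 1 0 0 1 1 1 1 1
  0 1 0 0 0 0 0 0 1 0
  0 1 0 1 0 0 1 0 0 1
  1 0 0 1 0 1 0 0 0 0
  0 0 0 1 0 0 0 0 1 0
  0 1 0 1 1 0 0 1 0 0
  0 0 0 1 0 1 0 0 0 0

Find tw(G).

2

A width-2 tree decomposition is:
Bags: B1 = {2, 4, 9}  B2 = {2, 4, 6}  B3 = {2, 3, 4}  B4 = {4, 8, 9}  B5 = {4, 6, 7}  B6 = {2, 5, 9}  B7 = {4, 6, 10}  B8 = {1, 4, 7}
Tree: B1–B2, B1–B3, B1–B4, B2–B5, B1–B6, B2–B7, B5–B8
Every bag has size at most 3, so the width is 3 − 1 = 2 and tw(G) ≤ 2. Conversely, {1, 4, 7} is a clique of size 3, and the vertices of any clique must share a bag in every tree decomposition; so some bag has ≥ 3 vertices and tw(G) ≥ 2. Hence tw(G) = 2 exactly.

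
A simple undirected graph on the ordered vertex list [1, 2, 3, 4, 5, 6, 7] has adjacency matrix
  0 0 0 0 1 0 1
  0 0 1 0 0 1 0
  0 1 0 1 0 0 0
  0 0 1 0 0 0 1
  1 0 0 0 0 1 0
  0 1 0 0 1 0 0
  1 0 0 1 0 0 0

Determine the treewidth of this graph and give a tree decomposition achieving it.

The largest bag has 3 vertices, giving width 2; this decomposition certifies tw(G) ≤ 2. Since 1–5–6–2–3–4–7–1 is a cycle in G, G is not acyclic. Forests are exactly the graphs of treewidth ≤ 1, so tw(G) ≥ 2. Hence tw(G) = 2 exactly.

Treewidth 2.
Bags: B1 = {1, 5, 6}  B2 = {1, 2, 6}  B3 = {1, 2, 3}  B4 = {1, 3, 4}  B5 = {1, 4, 7}
Tree: B1–B2, B2–B3, B3–B4, B4–B5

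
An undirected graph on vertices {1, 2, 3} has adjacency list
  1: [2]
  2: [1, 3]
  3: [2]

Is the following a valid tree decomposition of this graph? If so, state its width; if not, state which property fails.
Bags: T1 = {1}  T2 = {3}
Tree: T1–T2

No — vertex 2 appears in no bag.

A tree decomposition must satisfy three properties: every vertex lies in some bag; for every edge, both endpoints lie together in some bag; and for every vertex, the bags containing it form a connected subtree. Here vertex 2 appears in no bag, so the decomposition is invalid.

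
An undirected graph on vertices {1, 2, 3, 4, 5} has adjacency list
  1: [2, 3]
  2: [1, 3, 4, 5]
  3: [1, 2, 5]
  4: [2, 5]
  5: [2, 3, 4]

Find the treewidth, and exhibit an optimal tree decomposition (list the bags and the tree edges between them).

Every bag has size at most 3, so the width is 3 − 1 = 2 and tw(G) ≤ 2. Conversely, {1, 2, 3} is a clique of size 3, and the vertices of any clique must share a bag in every tree decomposition; so some bag has ≥ 3 vertices and tw(G) ≥ 2. Therefore the treewidth is 2.

Treewidth 2.
One optimal decomposition is:
Bags: B1 = {2, 3, 5}  B2 = {1, 2, 3}  B3 = {2, 4, 5}
Tree: B1–B2, B1–B3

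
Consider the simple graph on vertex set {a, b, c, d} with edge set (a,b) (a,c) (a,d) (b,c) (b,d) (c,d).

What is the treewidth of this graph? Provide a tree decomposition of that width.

Treewidth 3.
One optimal decomposition is:
Bags: B1 = {a, b, c, d}
Tree: (single bag)

With just one bag of size 4, the width is 4 − 1 = 3, so tw(G) ≤ 3. On the other hand G contains the 4-clique {a, b, c, d}. A clique must lie in a single bag of any decomposition, so no decomposition can have width below 3. Therefore the treewidth is 3.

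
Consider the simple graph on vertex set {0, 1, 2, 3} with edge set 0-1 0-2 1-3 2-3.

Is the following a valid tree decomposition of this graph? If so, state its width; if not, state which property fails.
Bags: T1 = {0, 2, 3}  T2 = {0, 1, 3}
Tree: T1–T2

Yes; width 2.

Every vertex of G appears in some bag (union = {0, 1, 2, 3}); every edge is covered by a bag; and for each vertex v the set of bags containing v is connected in the bag tree. The decomposition is therefore valid. The largest bag has 3 vertices, so the width is 2.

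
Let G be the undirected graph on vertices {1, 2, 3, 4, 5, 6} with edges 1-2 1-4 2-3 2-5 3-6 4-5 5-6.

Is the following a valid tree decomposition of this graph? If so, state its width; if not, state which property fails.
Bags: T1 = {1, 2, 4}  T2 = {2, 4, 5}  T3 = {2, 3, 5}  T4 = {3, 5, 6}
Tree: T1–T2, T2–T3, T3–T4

Yes; width 2.

Vertex coverage: the bags together contain {1, 2, 3, 4, 5, 6}, the full vertex set. Edge coverage: each edge of G has both endpoints in at least one bag. Running intersection: for every vertex, the bags containing it form a connected subtree. All three properties hold, so this is a valid tree decomposition of width max|bag| − 1 = 2, and hence tw(G) ≤ 2.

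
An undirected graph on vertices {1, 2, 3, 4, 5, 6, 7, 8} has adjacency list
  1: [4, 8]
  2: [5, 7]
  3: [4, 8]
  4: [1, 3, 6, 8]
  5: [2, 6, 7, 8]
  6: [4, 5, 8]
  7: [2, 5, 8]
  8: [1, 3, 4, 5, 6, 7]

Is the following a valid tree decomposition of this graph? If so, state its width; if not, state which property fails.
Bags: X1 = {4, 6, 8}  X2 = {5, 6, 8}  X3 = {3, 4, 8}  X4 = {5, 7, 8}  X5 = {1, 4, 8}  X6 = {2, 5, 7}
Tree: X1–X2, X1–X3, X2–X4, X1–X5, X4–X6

Yes; width 2.

Every vertex of G appears in some bag (union = {1, 2, 3, 4, 5, 6, 7, 8}); every edge is covered by a bag; and for each vertex v the set of bags containing v is connected in the bag tree. The decomposition is therefore valid. The largest bag has 3 vertices, so the width is 2.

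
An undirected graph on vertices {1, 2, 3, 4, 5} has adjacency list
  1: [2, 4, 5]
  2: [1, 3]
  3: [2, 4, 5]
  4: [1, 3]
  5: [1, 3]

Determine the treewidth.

A width-2 tree decomposition is:
Bags: B1 = {1, 2, 3}  B2 = {1, 3, 5}  B3 = {1, 3, 4}
Tree: B1–B2, B2–B3
The largest bag has 3 vertices, giving width 2; this decomposition certifies tw(G) ≤ 2. Since 1–2–3–5–1 is a cycle in G, G is not acyclic. Forests are exactly the graphs of treewidth ≤ 1, so tw(G) ≥ 2. Therefore the treewidth is 2.

2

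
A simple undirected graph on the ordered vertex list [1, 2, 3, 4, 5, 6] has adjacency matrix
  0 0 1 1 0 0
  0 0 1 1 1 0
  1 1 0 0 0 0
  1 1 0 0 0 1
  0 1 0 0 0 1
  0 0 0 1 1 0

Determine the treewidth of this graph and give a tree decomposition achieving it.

Treewidth 2.
One optimal decomposition is:
Bags: B1 = {1, 2, 3}  B2 = {1, 2, 4}  B3 = {2, 4, 5}  B4 = {4, 5, 6}
Tree: B1–B2, B2–B3, B3–B4

The largest bag has 3 vertices, giving width 2; this decomposition certifies tw(G) ≤ 2. Since 3–1–4–2–3 is a cycle in G, G is not acyclic. Forests are exactly the graphs of treewidth ≤ 1, so tw(G) ≥ 2. Hence tw(G) = 2 exactly.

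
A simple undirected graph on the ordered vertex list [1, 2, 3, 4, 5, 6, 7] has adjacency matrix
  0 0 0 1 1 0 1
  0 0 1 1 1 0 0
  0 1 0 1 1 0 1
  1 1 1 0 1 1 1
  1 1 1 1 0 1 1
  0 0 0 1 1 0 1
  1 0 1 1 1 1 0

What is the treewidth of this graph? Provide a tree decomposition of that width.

The largest bag has 4 vertices, giving width 3; this decomposition certifies tw(G) ≤ 3. For the lower bound, the 4 vertices {2, 3, 4, 5} are pairwise adjacent, and any tree decomposition puts a clique entirely inside one bag — forcing width ≥ 3. Combining the bounds, tw(G) = 3.

Treewidth 3.
Bags: B1 = {4, 5, 6, 7}  B2 = {3, 4, 5, 7}  B3 = {1, 4, 5, 7}  B4 = {2, 3, 4, 5}
Tree: B1–B2, B1–B3, B2–B4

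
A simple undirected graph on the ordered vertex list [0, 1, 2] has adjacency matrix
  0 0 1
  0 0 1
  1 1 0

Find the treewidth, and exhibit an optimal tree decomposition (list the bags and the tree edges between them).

Every bag has size at most 2, so the width is 2 − 1 = 1 and tw(G) ≤ 1. Any graph with an edge has treewidth ≥ 1, and G has the edge 0–2. The upper and lower bounds meet at 1, so that is the treewidth.

Treewidth 1.
One optimal decomposition is:
Bags: B1 = {0, 2}  B2 = {1, 2}
Tree: B1–B2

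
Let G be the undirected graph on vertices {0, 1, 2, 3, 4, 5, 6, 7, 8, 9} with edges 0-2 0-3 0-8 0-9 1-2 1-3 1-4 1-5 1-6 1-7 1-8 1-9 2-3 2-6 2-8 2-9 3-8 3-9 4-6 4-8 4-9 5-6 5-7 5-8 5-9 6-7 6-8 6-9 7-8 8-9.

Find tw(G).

A width-4 tree decomposition is:
Bags: B1 = {1, 4, 6, 8, 9}  B2 = {1, 2, 6, 8, 9}  B3 = {1, 2, 3, 8, 9}  B4 = {1, 5, 6, 8, 9}  B5 = {0, 2, 3, 8, 9}  B6 = {1, 5, 6, 7, 8}
Tree: B1–B2, B2–B3, B1–B4, B3–B5, B4–B6
The largest bag has 5 vertices, giving width 4; this decomposition certifies tw(G) ≤ 4. For the lower bound, the 5 vertices {0, 2, 3, 8, 9} are pairwise adjacent, and any tree decomposition puts a clique entirely inside one bag — forcing width ≥ 4. Therefore the treewidth is 4.

4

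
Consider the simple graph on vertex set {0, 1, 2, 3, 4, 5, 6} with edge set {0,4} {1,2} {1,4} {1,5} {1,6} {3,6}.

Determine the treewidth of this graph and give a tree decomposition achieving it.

Treewidth 1.
One optimal decomposition is:
Bags: B1 = {1, 4}  B2 = {1, 2}  B3 = {0, 4}  B4 = {1, 5}  B5 = {1, 6}  B6 = {3, 6}
Tree: B1–B2, B1–B3, B2–B4, B4–B5, B5–B6

The largest bag has 2 vertices, giving width 1; this decomposition certifies tw(G) ≤ 1. Since G has at least one edge (e.g. 4–1), it is not an edgeless graph, so tw(G) ≥ 1. The upper and lower bounds meet at 1, so that is the treewidth.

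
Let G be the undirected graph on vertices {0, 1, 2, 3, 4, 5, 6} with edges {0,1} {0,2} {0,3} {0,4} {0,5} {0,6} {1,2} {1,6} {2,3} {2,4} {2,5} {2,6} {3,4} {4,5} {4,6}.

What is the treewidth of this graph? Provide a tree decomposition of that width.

The largest bag has 4 vertices, giving width 3; this decomposition certifies tw(G) ≤ 3. Conversely, {0, 1, 2, 6} is a clique of size 4, and the vertices of any clique must share a bag in every tree decomposition; so some bag has ≥ 4 vertices and tw(G) ≥ 3. Combining the bounds, tw(G) = 3.

Treewidth 3.
Bags: B1 = {0, 2, 4, 6}  B2 = {0, 2, 4, 5}  B3 = {0, 2, 3, 4}  B4 = {0, 1, 2, 6}
Tree: B1–B2, B2–B3, B1–B4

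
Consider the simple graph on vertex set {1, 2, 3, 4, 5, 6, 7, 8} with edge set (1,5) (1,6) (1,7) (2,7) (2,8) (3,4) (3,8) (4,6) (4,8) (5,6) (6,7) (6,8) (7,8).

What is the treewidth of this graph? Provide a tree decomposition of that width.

Treewidth 2.
One such decomposition:
Bags: B1 = {2, 7, 8}  B2 = {6, 7, 8}  B3 = {4, 6, 8}  B4 = {1, 6, 7}  B5 = {3, 4, 8}  B6 = {1, 5, 6}
Tree: B1–B2, B2–B3, B2–B4, B3–B5, B4–B6

The largest bag has 3 vertices, giving width 2; this decomposition certifies tw(G) ≤ 2. Conversely, {2, 7, 8} is a clique of size 3, and the vertices of any clique must share a bag in every tree decomposition; so some bag has ≥ 3 vertices and tw(G) ≥ 2. Hence tw(G) = 2 exactly.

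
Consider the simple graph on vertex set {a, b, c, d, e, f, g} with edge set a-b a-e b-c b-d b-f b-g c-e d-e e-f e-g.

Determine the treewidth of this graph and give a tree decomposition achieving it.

Every bag has size at most 3, so the width is 3 − 1 = 2 and tw(G) ≤ 2. The edges e–d–b–f–e form a cycle, so G is not a tree and its treewidth is at least 2. Combining the bounds, tw(G) = 2.

Treewidth 2.
One optimal decomposition is:
Bags: B1 = {b, d, e}  B2 = {b, e, f}  B3 = {b, c, e}  B4 = {b, e, g}  B5 = {a, b, e}
Tree: B1–B2, B2–B3, B3–B4, B4–B5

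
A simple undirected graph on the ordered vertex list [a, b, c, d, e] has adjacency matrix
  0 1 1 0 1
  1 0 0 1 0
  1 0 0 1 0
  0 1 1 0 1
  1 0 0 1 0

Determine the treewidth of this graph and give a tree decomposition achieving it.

The largest bag has 3 vertices, giving width 2; this decomposition certifies tw(G) ≤ 2. The edges d–e–a–c–d form a cycle, so G is not a tree and its treewidth is at least 2. Therefore the treewidth is 2.

Treewidth 2.
One optimal decomposition is:
Bags: B1 = {a, d, e}  B2 = {a, c, d}  B3 = {a, b, d}
Tree: B1–B2, B2–B3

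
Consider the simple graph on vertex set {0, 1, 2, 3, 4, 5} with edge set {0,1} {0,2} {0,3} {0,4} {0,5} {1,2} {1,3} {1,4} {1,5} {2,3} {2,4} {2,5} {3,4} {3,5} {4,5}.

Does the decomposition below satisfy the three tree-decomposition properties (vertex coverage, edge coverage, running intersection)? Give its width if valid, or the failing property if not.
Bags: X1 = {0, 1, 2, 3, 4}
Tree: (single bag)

No — vertex 5 appears in no bag.

A tree decomposition must satisfy three properties: every vertex lies in some bag; for every edge, both endpoints lie together in some bag; and for every vertex, the bags containing it form a connected subtree. Here vertex 5 appears in no bag, so the decomposition is invalid.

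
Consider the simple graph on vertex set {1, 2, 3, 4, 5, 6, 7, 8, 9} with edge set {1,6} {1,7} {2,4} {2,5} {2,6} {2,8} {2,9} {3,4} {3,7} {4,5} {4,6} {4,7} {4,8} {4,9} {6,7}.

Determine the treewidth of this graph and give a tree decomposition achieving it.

Treewidth 2.
One optimal decomposition is:
Bags: B1 = {4, 6, 7}  B2 = {3, 4, 7}  B3 = {2, 4, 6}  B4 = {1, 6, 7}  B5 = {2, 4, 9}  B6 = {2, 4, 8}  B7 = {2, 4, 5}
Tree: B1–B2, B1–B3, B1–B4, B3–B5, B5–B6, B6–B7

The largest bag has 3 vertices, giving width 2; this decomposition certifies tw(G) ≤ 2. On the other hand G contains the 3-clique {1, 6, 7}. A clique must lie in a single bag of any decomposition, so no decomposition can have width below 2. Therefore the treewidth is 2.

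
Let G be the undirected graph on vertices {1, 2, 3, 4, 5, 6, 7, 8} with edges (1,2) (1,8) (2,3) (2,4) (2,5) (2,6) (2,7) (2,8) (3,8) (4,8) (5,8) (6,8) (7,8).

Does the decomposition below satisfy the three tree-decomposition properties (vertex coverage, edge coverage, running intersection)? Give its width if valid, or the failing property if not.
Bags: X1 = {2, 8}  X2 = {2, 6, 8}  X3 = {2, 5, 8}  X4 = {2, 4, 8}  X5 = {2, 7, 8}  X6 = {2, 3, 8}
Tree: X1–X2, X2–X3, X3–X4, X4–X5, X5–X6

No — vertex 1 appears in no bag.

A tree decomposition must satisfy three properties: every vertex lies in some bag; for every edge, both endpoints lie together in some bag; and for every vertex, the bags containing it form a connected subtree. Here vertex 1 appears in no bag, so the decomposition is invalid.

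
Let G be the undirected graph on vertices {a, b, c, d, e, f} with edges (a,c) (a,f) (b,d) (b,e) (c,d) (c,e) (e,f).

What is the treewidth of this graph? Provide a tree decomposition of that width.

Each bag holds 3 vertices, so the decomposition has width 2, which upper-bounds the treewidth. The edges b–d–c–e–b form a cycle, so G is not a tree and its treewidth is at least 2. The upper and lower bounds meet at 2, so that is the treewidth.

Treewidth 2.
Bags: B1 = {b, d, e}  B2 = {c, d, e}  B3 = {c, e, f}  B4 = {a, c, f}
Tree: B1–B2, B2–B3, B3–B4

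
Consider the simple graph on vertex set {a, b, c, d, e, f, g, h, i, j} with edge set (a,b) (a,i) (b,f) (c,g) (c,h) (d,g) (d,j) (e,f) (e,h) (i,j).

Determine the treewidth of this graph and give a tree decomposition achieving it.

Treewidth 2.
One optimal decomposition is:
Bags: B1 = {c, e, h}  B2 = {c, e, g}  B3 = {d, e, g}  B4 = {d, e, j}  B5 = {e, i, j}  B6 = {a, e, i}  B7 = {a, b, e}  B8 = {b, e, f}
Tree: B1–B2, B2–B3, B3–B4, B4–B5, B5–B6, B6–B7, B7–B8

Every bag has size at most 3, so the width is 3 − 1 = 2 and tw(G) ≤ 2. The edges e–h–c–g–d–j–i–a–b–f–e form a cycle, so G is not a tree and its treewidth is at least 2. The upper and lower bounds meet at 2, so that is the treewidth.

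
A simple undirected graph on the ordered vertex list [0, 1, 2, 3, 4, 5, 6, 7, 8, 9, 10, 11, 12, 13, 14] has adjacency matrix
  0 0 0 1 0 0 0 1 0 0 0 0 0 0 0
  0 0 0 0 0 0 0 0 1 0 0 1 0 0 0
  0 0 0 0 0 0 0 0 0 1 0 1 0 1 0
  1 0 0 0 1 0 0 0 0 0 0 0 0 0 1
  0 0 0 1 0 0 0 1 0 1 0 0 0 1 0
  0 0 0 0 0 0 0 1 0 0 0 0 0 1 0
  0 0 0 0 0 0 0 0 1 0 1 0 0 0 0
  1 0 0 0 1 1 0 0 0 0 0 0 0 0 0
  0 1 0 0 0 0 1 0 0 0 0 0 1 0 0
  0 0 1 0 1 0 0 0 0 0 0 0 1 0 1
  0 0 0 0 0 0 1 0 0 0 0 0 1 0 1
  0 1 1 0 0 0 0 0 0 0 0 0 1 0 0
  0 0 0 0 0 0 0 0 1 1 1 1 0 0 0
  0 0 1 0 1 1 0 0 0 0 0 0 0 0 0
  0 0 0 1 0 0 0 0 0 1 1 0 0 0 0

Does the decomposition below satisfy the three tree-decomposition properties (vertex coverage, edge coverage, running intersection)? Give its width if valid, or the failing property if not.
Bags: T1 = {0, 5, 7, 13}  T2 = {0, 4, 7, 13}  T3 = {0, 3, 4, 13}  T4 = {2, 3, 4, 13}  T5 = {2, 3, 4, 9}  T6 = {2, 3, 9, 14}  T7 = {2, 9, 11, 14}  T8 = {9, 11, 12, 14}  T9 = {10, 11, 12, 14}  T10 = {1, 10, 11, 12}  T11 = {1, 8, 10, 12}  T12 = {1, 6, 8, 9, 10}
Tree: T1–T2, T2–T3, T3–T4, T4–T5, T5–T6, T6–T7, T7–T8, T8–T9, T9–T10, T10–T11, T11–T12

No — bags containing vertex 9 are not connected in the tree.

A tree decomposition must satisfy three properties: every vertex lies in some bag; for every edge, both endpoints lie together in some bag; and for every vertex, the bags containing it form a connected subtree. Here bags containing vertex 9 are not connected in the tree, so the decomposition is invalid.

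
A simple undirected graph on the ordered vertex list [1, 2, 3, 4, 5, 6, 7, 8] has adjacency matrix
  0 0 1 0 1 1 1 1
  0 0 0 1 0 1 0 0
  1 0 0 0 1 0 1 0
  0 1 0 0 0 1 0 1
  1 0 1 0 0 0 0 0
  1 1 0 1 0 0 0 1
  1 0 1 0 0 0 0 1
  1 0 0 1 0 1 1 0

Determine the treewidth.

2

A width-2 tree decomposition is:
Bags: B1 = {4, 6, 8}  B2 = {2, 4, 6}  B3 = {1, 6, 8}  B4 = {1, 7, 8}  B5 = {1, 3, 7}  B6 = {1, 3, 5}
Tree: B1–B2, B1–B3, B3–B4, B4–B5, B5–B6
Each bag holds 3 vertices, so the decomposition has width 2, which upper-bounds the treewidth. On the other hand G contains the 3-clique {1, 6, 8}. A clique must lie in a single bag of any decomposition, so no decomposition can have width below 2. Combining the bounds, tw(G) = 2.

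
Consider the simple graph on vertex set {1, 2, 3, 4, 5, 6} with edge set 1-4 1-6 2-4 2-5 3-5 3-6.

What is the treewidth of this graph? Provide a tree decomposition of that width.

Treewidth 2.
One optimal decomposition is:
Bags: B1 = {1, 3, 6}  B2 = {1, 3, 4}  B3 = {2, 3, 4}  B4 = {2, 3, 5}
Tree: B1–B2, B2–B3, B3–B4

Every bag has size at most 3, so the width is 3 − 1 = 2 and tw(G) ≤ 2. Since 3–6–1–4–2–5–3 is a cycle in G, G is not acyclic. Forests are exactly the graphs of treewidth ≤ 1, so tw(G) ≥ 2. Therefore the treewidth is 2.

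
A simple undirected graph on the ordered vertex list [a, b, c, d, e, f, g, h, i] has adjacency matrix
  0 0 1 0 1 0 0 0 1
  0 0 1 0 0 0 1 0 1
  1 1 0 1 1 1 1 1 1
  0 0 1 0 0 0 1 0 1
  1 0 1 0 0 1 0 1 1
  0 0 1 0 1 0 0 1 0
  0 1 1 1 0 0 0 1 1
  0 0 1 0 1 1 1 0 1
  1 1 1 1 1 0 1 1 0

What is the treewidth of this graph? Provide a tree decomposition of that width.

Treewidth 3.
One such decomposition:
Bags: B1 = {c, e, h, i}  B2 = {c, g, h, i}  B3 = {c, d, g, i}  B4 = {c, e, f, h}  B5 = {a, c, e, i}  B6 = {b, c, g, i}
Tree: B1–B2, B2–B3, B1–B4, B1–B5, B2–B6

Each bag holds 4 vertices, so the decomposition has width 3, which upper-bounds the treewidth. For the lower bound, the 4 vertices {c, e, f, h} are pairwise adjacent, and any tree decomposition puts a clique entirely inside one bag — forcing width ≥ 3. The upper and lower bounds meet at 3, so that is the treewidth.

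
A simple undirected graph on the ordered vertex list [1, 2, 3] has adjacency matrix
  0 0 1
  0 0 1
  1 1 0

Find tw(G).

A width-1 tree decomposition is:
Bags: B1 = {2, 3}  B2 = {1, 3}
Tree: B1–B2
The largest bag has 2 vertices, giving width 1; this decomposition certifies tw(G) ≤ 1. Since G has at least one edge (e.g. 3–2), it is not an edgeless graph, so tw(G) ≥ 1. The upper and lower bounds meet at 1, so that is the treewidth.

1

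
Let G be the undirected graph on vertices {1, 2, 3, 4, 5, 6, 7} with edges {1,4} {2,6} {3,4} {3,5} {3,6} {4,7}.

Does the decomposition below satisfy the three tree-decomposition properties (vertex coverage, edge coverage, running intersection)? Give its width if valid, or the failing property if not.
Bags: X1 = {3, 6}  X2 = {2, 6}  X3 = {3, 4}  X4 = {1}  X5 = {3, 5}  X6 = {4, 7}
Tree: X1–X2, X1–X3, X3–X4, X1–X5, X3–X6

A tree decomposition must satisfy three properties: every vertex lies in some bag; for every edge, both endpoints lie together in some bag; and for every vertex, the bags containing it form a connected subtree. Here edge (4,1) lies in no bag, so the decomposition is invalid.

No — edge (4,1) lies in no bag.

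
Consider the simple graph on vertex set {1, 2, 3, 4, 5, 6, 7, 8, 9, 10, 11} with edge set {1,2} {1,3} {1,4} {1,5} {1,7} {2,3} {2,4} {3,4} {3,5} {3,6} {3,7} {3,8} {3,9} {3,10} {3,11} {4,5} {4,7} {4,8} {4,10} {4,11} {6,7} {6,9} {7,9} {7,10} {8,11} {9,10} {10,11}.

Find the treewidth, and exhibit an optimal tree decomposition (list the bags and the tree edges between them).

Treewidth 3.
One such decomposition:
Bags: B1 = {3, 4, 10, 11}  B2 = {3, 4, 7, 10}  B3 = {1, 3, 4, 7}  B4 = {1, 3, 4, 5}  B5 = {3, 7, 9, 10}  B6 = {1, 2, 3, 4}  B7 = {3, 4, 8, 11}  B8 = {3, 6, 7, 9}
Tree: B1–B2, B2–B3, B3–B4, B2–B5, B3–B6, B1–B7, B5–B8

Each bag holds 4 vertices, so the decomposition has width 3, which upper-bounds the treewidth. Conversely, {3, 7, 9, 10} is a clique of size 4, and the vertices of any clique must share a bag in every tree decomposition; so some bag has ≥ 4 vertices and tw(G) ≥ 3. The upper and lower bounds meet at 3, so that is the treewidth.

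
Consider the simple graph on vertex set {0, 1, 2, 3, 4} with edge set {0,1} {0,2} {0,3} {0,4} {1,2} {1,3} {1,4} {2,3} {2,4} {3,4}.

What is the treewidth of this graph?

A width-4 tree decomposition is:
Bags: B1 = {0, 1, 2, 3, 4}
Tree: (single bag)
A single bag containing all 5 vertices is trivially a valid decomposition of width 4. On the other hand G contains the 5-clique {0, 1, 2, 3, 4}. A clique must lie in a single bag of any decomposition, so no decomposition can have width below 4. Therefore the treewidth is 4.

4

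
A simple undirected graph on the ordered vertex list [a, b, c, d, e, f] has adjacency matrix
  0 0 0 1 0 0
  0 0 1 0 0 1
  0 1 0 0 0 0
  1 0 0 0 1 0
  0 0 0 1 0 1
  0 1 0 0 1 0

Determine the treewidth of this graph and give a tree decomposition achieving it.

Each bag holds 2 vertices, so the decomposition has width 1, which upper-bounds the treewidth. G has an edge, so its treewidth is at least 1. Combining the bounds, tw(G) = 1.

Treewidth 1.
One optimal decomposition is:
Bags: B1 = {b, c}  B2 = {b, f}  B3 = {e, f}  B4 = {d, e}  B5 = {a, d}
Tree: B1–B2, B2–B3, B3–B4, B4–B5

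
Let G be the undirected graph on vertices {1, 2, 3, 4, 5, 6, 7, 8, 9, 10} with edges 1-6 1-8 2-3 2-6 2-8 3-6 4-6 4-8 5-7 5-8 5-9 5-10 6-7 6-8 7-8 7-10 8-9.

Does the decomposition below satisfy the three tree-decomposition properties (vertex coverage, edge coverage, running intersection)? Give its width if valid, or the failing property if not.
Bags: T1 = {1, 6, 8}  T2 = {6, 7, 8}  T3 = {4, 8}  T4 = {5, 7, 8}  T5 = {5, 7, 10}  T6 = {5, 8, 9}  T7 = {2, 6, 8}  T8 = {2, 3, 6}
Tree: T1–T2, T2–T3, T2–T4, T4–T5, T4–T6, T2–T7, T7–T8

A tree decomposition must satisfy three properties: every vertex lies in some bag; for every edge, both endpoints lie together in some bag; and for every vertex, the bags containing it form a connected subtree. Here edge (6,4) lies in no bag, so the decomposition is invalid.

No — edge (6,4) lies in no bag.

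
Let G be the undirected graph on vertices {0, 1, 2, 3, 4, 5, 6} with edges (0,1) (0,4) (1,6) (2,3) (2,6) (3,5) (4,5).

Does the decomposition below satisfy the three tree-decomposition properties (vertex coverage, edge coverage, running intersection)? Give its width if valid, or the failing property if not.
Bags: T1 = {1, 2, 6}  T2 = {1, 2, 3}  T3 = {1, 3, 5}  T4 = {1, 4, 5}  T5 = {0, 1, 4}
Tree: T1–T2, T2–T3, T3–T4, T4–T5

Vertex coverage: the bags together contain {0, 1, 2, 3, 4, 5, 6}, the full vertex set. Edge coverage: each edge of G has both endpoints in at least one bag. Running intersection: for every vertex, the bags containing it form a connected subtree. All three properties hold, so this is a valid tree decomposition of width max|bag| − 1 = 2, and hence tw(G) ≤ 2.

Yes; width 2.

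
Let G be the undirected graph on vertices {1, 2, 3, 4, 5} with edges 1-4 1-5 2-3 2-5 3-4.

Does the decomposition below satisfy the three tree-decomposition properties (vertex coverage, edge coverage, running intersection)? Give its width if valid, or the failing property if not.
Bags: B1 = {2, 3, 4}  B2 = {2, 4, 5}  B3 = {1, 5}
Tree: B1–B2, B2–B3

A tree decomposition must satisfy three properties: every vertex lies in some bag; for every edge, both endpoints lie together in some bag; and for every vertex, the bags containing it form a connected subtree. Here edge (4,1) lies in no bag, so the decomposition is invalid.

No — edge (4,1) lies in no bag.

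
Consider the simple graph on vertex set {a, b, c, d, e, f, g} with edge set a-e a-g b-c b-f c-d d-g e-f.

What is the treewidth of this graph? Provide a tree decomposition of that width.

Every bag has size at most 3, so the width is 3 − 1 = 2 and tw(G) ≤ 2. Since d–c–b–f–e–a–g–d is a cycle in G, G is not acyclic. Forests are exactly the graphs of treewidth ≤ 1, so tw(G) ≥ 2. Therefore the treewidth is 2.

Treewidth 2.
One such decomposition:
Bags: B1 = {b, c, d}  B2 = {b, d, f}  B3 = {d, e, f}  B4 = {a, d, e}  B5 = {a, d, g}
Tree: B1–B2, B2–B3, B3–B4, B4–B5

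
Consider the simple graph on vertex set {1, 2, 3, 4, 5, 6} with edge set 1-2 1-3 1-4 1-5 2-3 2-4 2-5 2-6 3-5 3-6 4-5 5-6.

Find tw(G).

3

A width-3 tree decomposition is:
Bags: B1 = {1, 2, 4, 5}  B2 = {1, 2, 3, 5}  B3 = {2, 3, 5, 6}
Tree: B1–B2, B2–B3
The largest bag has 4 vertices, giving width 3; this decomposition certifies tw(G) ≤ 3. For the lower bound, the 4 vertices {1, 2, 3, 5} are pairwise adjacent, and any tree decomposition puts a clique entirely inside one bag — forcing width ≥ 3. Hence tw(G) = 3 exactly.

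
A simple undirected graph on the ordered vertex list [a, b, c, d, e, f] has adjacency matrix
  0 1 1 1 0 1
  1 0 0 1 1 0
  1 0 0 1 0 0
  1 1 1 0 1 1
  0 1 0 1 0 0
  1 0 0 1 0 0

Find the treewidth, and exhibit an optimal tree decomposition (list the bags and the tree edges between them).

Treewidth 2.
Bags: B1 = {a, b, d}  B2 = {a, c, d}  B3 = {b, d, e}  B4 = {a, d, f}
Tree: B1–B2, B1–B3, B2–B4

Every bag has size at most 3, so the width is 3 − 1 = 2 and tw(G) ≤ 2. On the other hand G contains the 3-clique {b, d, e}. A clique must lie in a single bag of any decomposition, so no decomposition can have width below 2. The upper and lower bounds meet at 2, so that is the treewidth.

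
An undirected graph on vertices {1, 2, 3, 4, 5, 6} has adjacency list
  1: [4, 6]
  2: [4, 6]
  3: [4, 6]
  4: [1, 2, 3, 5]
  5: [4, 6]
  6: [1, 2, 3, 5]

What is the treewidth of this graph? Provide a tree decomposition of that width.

Treewidth 2.
One such decomposition:
Bags: B1 = {4, 5, 6}  B2 = {2, 4, 6}  B3 = {3, 4, 6}  B4 = {1, 4, 6}
Tree: B1–B2, B2–B3, B3–B4

Every bag has size at most 3, so the width is 3 − 1 = 2 and tw(G) ≤ 2. Since 5–4–2–6–5 is a cycle in G, G is not acyclic. Forests are exactly the graphs of treewidth ≤ 1, so tw(G) ≥ 2. Therefore the treewidth is 2.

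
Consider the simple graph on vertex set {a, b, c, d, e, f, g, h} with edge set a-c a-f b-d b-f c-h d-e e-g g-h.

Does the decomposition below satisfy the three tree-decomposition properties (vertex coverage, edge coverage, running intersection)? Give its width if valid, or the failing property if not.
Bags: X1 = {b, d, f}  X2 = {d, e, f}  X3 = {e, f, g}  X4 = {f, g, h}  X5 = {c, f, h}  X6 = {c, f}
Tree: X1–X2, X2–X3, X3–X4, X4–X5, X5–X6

No — vertex a appears in no bag.

A tree decomposition must satisfy three properties: every vertex lies in some bag; for every edge, both endpoints lie together in some bag; and for every vertex, the bags containing it form a connected subtree. Here vertex a appears in no bag, so the decomposition is invalid.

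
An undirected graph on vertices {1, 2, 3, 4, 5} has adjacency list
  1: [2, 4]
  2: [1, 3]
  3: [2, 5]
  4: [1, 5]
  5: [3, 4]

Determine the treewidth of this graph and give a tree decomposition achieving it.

Treewidth 2.
Bags: B1 = {3, 4, 5}  B2 = {2, 3, 4}  B3 = {1, 2, 4}
Tree: B1–B2, B2–B3

Each bag holds 3 vertices, so the decomposition has width 2, which upper-bounds the treewidth. Since 4–5–3–2–1–4 is a cycle in G, G is not acyclic. Forests are exactly the graphs of treewidth ≤ 1, so tw(G) ≥ 2. Therefore the treewidth is 2.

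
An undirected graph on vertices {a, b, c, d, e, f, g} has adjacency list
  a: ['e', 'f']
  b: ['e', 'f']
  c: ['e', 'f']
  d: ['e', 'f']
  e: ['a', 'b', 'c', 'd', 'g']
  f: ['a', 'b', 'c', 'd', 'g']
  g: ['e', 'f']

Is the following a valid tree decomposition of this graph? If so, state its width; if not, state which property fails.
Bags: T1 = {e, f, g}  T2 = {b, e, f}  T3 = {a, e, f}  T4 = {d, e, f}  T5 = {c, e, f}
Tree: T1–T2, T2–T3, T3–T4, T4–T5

Yes; width 2.

Every vertex of G appears in some bag (union = {a, b, c, d, e, f, g}); every edge is covered by a bag; and for each vertex v the set of bags containing v is connected in the bag tree. The decomposition is therefore valid. The largest bag has 3 vertices, so the width is 2.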